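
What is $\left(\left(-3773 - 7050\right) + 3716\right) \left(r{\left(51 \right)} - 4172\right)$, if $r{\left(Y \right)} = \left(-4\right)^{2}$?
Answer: $29536692$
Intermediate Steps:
$r{\left(Y \right)} = 16$
$\left(\left(-3773 - 7050\right) + 3716\right) \left(r{\left(51 \right)} - 4172\right) = \left(\left(-3773 - 7050\right) + 3716\right) \left(16 - 4172\right) = \left(-10823 + 3716\right) \left(-4156\right) = \left(-7107\right) \left(-4156\right) = 29536692$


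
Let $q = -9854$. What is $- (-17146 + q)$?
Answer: $27000$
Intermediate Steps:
$- (-17146 + q) = - (-17146 - 9854) = \left(-1\right) \left(-27000\right) = 27000$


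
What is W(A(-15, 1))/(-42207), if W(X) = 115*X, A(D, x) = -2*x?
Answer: 230/42207 ≈ 0.0054493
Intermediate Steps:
W(A(-15, 1))/(-42207) = (115*(-2*1))/(-42207) = (115*(-2))*(-1/42207) = -230*(-1/42207) = 230/42207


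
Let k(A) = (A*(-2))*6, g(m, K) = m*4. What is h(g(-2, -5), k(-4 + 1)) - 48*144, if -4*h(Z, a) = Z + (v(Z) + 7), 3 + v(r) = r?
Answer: -6909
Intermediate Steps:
g(m, K) = 4*m
v(r) = -3 + r
k(A) = -12*A (k(A) = -2*A*6 = -12*A)
h(Z, a) = -1 - Z/2 (h(Z, a) = -(Z + ((-3 + Z) + 7))/4 = -(Z + (4 + Z))/4 = -(4 + 2*Z)/4 = -1 - Z/2)
h(g(-2, -5), k(-4 + 1)) - 48*144 = (-1 - 2*(-2)) - 48*144 = (-1 - ½*(-8)) - 6912 = (-1 + 4) - 6912 = 3 - 6912 = -6909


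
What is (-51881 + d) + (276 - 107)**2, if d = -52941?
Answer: -76261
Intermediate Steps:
(-51881 + d) + (276 - 107)**2 = (-51881 - 52941) + (276 - 107)**2 = -104822 + 169**2 = -104822 + 28561 = -76261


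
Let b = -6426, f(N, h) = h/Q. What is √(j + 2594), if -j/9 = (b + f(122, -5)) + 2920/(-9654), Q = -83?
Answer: √1077760247663297/133547 ≈ 245.83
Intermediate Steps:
f(N, h) = -h/83 (f(N, h) = h/(-83) = h*(-1/83) = -h/83)
j = 7723848333/133547 (j = -9*((-6426 - 1/83*(-5)) + 2920/(-9654)) = -9*((-6426 + 5/83) + 2920*(-1/9654)) = -9*(-533353/83 - 1460/4827) = -9*(-2574616111/400641) = 7723848333/133547 ≈ 57836.)
√(j + 2594) = √(7723848333/133547 + 2594) = √(8070269251/133547) = √1077760247663297/133547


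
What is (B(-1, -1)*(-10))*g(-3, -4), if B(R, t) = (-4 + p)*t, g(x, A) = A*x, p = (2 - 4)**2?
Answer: 0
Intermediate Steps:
p = 4 (p = (-2)**2 = 4)
B(R, t) = 0 (B(R, t) = (-4 + 4)*t = 0*t = 0)
(B(-1, -1)*(-10))*g(-3, -4) = (0*(-10))*(-4*(-3)) = 0*12 = 0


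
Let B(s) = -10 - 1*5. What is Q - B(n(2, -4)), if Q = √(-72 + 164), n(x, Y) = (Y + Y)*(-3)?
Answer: 15 + 2*√23 ≈ 24.592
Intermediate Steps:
n(x, Y) = -6*Y (n(x, Y) = (2*Y)*(-3) = -6*Y)
B(s) = -15 (B(s) = -10 - 5 = -15)
Q = 2*√23 (Q = √92 = 2*√23 ≈ 9.5917)
Q - B(n(2, -4)) = 2*√23 - 1*(-15) = 2*√23 + 15 = 15 + 2*√23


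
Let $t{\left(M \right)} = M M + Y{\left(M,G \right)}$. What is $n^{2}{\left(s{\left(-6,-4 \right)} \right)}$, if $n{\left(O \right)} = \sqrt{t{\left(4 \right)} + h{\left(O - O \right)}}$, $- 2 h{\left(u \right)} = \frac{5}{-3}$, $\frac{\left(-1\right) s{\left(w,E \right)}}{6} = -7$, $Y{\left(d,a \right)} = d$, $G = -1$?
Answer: $\frac{125}{6} \approx 20.833$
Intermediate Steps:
$s{\left(w,E \right)} = 42$ ($s{\left(w,E \right)} = \left(-6\right) \left(-7\right) = 42$)
$t{\left(M \right)} = M + M^{2}$ ($t{\left(M \right)} = M M + M = M^{2} + M = M + M^{2}$)
$h{\left(u \right)} = \frac{5}{6}$ ($h{\left(u \right)} = - \frac{5 \frac{1}{-3}}{2} = - \frac{5 \left(- \frac{1}{3}\right)}{2} = \left(- \frac{1}{2}\right) \left(- \frac{5}{3}\right) = \frac{5}{6}$)
$n{\left(O \right)} = \frac{5 \sqrt{30}}{6}$ ($n{\left(O \right)} = \sqrt{4 \left(1 + 4\right) + \frac{5}{6}} = \sqrt{4 \cdot 5 + \frac{5}{6}} = \sqrt{20 + \frac{5}{6}} = \sqrt{\frac{125}{6}} = \frac{5 \sqrt{30}}{6}$)
$n^{2}{\left(s{\left(-6,-4 \right)} \right)} = \left(\frac{5 \sqrt{30}}{6}\right)^{2} = \frac{125}{6}$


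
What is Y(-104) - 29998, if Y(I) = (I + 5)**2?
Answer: -20197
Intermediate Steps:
Y(I) = (5 + I)**2
Y(-104) - 29998 = (5 - 104)**2 - 29998 = (-99)**2 - 29998 = 9801 - 29998 = -20197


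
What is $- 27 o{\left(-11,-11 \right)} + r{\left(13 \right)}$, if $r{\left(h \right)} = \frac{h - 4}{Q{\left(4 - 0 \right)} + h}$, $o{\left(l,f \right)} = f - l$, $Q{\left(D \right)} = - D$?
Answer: $1$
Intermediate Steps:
$r{\left(h \right)} = 1$ ($r{\left(h \right)} = \frac{h - 4}{- (4 - 0) + h} = \frac{-4 + h}{- (4 + 0) + h} = \frac{-4 + h}{\left(-1\right) 4 + h} = \frac{-4 + h}{-4 + h} = 1$)
$- 27 o{\left(-11,-11 \right)} + r{\left(13 \right)} = - 27 \left(-11 - -11\right) + 1 = - 27 \left(-11 + 11\right) + 1 = \left(-27\right) 0 + 1 = 0 + 1 = 1$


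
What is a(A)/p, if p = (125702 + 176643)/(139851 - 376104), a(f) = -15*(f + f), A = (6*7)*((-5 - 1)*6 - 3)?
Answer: -2321894484/60469 ≈ -38398.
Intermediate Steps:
A = -1638 (A = 42*(-6*6 - 3) = 42*(-36 - 3) = 42*(-39) = -1638)
a(f) = -30*f
p = -302345/236253 (p = 302345/(-236253) = 302345*(-1/236253) = -302345/236253 ≈ -1.2798)
a(A)/p = (-30*(-1638))/(-302345/236253) = 49140*(-236253/302345) = -2321894484/60469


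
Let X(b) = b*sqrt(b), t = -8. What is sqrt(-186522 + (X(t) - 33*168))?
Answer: sqrt(-192066 - 16*I*sqrt(2)) ≈ 0.026 - 438.25*I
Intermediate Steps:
X(b) = b**(3/2)
sqrt(-186522 + (X(t) - 33*168)) = sqrt(-186522 + ((-8)**(3/2) - 33*168)) = sqrt(-186522 + (-16*I*sqrt(2) - 5544)) = sqrt(-186522 + (-5544 - 16*I*sqrt(2))) = sqrt(-192066 - 16*I*sqrt(2))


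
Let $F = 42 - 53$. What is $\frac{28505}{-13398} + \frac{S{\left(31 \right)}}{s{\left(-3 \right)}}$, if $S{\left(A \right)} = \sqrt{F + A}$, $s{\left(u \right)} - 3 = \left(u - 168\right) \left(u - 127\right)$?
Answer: $- \frac{28505}{13398} + \frac{2 \sqrt{5}}{22233} \approx -2.1274$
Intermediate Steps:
$F = -11$
$s{\left(u \right)} = 3 + \left(-168 + u\right) \left(-127 + u\right)$ ($s{\left(u \right)} = 3 + \left(u - 168\right) \left(u - 127\right) = 3 + \left(-168 + u\right) \left(-127 + u\right)$)
$S{\left(A \right)} = \sqrt{-11 + A}$
$\frac{28505}{-13398} + \frac{S{\left(31 \right)}}{s{\left(-3 \right)}} = \frac{28505}{-13398} + \frac{\sqrt{-11 + 31}}{21339 + \left(-3\right)^{2} - -885} = 28505 \left(- \frac{1}{13398}\right) + \frac{\sqrt{20}}{21339 + 9 + 885} = - \frac{28505}{13398} + \frac{2 \sqrt{5}}{22233}$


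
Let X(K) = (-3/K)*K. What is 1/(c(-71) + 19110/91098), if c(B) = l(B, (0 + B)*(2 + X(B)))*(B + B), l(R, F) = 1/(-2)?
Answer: 2169/154454 ≈ 0.014043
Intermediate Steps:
X(K) = -3
l(R, F) = -1/2
c(B) = -B (c(B) = -(B + B)/2 = -B)
1/(c(-71) + 19110/91098) = 1/(-1*(-71) + 19110/91098) = 1/(71 + 19110*(1/91098)) = 1/(71 + 455/2169) = 1/(154454/2169) = 2169/154454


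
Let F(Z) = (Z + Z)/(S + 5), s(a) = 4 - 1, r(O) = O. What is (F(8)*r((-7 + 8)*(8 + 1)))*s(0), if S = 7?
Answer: 36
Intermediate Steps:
s(a) = 3
F(Z) = Z/6 (F(Z) = (Z + Z)/(7 + 5) = (2*Z)/12 = (2*Z)*(1/12) = Z/6)
(F(8)*r((-7 + 8)*(8 + 1)))*s(0) = (((1/6)*8)*((-7 + 8)*(8 + 1)))*3 = (4*(1*9)/3)*3 = ((4/3)*9)*3 = 12*3 = 36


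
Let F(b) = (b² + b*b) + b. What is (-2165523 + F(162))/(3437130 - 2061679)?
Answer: -301839/196493 ≈ -1.5361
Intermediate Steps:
F(b) = b + 2*b² (F(b) = (b² + b²) + b = 2*b² + b = b + 2*b²)
(-2165523 + F(162))/(3437130 - 2061679) = (-2165523 + 162*(1 + 2*162))/(3437130 - 2061679) = (-2165523 + 162*(1 + 324))/1375451 = (-2165523 + 162*325)*(1/1375451) = (-2165523 + 52650)*(1/1375451) = -2112873*1/1375451 = -301839/196493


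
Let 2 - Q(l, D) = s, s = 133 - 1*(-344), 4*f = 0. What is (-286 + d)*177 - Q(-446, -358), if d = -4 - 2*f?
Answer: -50855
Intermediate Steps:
f = 0 (f = (¼)*0 = 0)
s = 477 (s = 133 + 344 = 477)
Q(l, D) = -475 (Q(l, D) = 2 - 1*477 = 2 - 477 = -475)
d = -4 (d = -4 - 2*0 = -4 + 0 = -4)
(-286 + d)*177 - Q(-446, -358) = (-286 - 4)*177 - 1*(-475) = -290*177 + 475 = -51330 + 475 = -50855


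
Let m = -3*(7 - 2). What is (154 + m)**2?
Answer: 19321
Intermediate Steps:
m = -15 (m = -3*5 = -15)
(154 + m)**2 = (154 - 15)**2 = 139**2 = 19321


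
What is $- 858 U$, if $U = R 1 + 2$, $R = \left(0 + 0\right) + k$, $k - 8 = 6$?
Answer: $-13728$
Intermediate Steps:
$k = 14$ ($k = 8 + 6 = 14$)
$R = 14$ ($R = \left(0 + 0\right) + 14 = 0 + 14 = 14$)
$U = 16$ ($U = 14 \cdot 1 + 2 = 14 + 2 = 16$)
$- 858 U = \left(-858\right) 16 = -13728$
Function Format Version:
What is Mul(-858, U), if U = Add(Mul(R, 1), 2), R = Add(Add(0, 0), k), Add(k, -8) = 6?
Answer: -13728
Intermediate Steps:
k = 14 (k = Add(8, 6) = 14)
R = 14 (R = Add(Add(0, 0), 14) = Add(0, 14) = 14)
U = 16 (U = Add(Mul(14, 1), 2) = Add(14, 2) = 16)
Mul(-858, U) = Mul(-858, 16) = -13728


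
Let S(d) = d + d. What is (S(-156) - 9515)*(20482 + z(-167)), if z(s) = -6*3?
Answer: -201099728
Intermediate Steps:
S(d) = 2*d
z(s) = -18
(S(-156) - 9515)*(20482 + z(-167)) = (2*(-156) - 9515)*(20482 - 18) = (-312 - 9515)*20464 = -9827*20464 = -201099728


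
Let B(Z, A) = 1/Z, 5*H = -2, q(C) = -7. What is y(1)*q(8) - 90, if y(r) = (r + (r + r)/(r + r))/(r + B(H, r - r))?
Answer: -242/3 ≈ -80.667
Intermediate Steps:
H = -2/5 (H = (1/5)*(-2) = -2/5 ≈ -0.40000)
y(r) = (1 + r)/(-5/2 + r) (y(r) = (r + (r + r)/(r + r))/(r + 1/(-2/5)) = (r + (2*r)/((2*r)))/(r - 5/2) = (r + (2*r)*(1/(2*r)))/(-5/2 + r) = (r + 1)/(-5/2 + r) = (1 + r)/(-5/2 + r))
y(1)*q(8) - 90 = (2*(1 + 1)/(-5 + 2*1))*(-7) - 90 = (2*2/(-5 + 2))*(-7) - 90 = (2*2/(-3))*(-7) - 90 = (2*(-1/3)*2)*(-7) - 90 = -4/3*(-7) - 90 = 28/3 - 90 = -242/3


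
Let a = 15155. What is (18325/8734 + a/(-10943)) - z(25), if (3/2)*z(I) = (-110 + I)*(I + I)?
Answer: 812601877115/286728486 ≈ 2834.0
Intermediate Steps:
z(I) = 4*I*(-110 + I)/3 (z(I) = 2*((-110 + I)*(I + I))/3 = 2*((-110 + I)*(2*I))/3 = 2*(2*I*(-110 + I))/3 = 4*I*(-110 + I)/3)
(18325/8734 + a/(-10943)) - z(25) = (18325/8734 + 15155/(-10943)) - 4*25*(-110 + 25)/3 = (18325*(1/8734) + 15155*(-1/10943)) - 4*25*(-85)/3 = (18325/8734 - 15155/10943) - 1*(-8500/3) = 68166705/95576162 + 8500/3 = 812601877115/286728486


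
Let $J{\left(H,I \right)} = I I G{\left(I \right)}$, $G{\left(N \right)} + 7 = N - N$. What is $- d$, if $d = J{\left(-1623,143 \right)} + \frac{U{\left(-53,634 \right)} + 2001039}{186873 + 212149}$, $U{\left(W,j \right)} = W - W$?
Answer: $\frac{57115205107}{399022} \approx 1.4314 \cdot 10^{5}$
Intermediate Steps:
$U{\left(W,j \right)} = 0$
$G{\left(N \right)} = -7$ ($G{\left(N \right)} = -7 + \left(N - N\right) = -7 + 0 = -7$)
$J{\left(H,I \right)} = - 7 I^{2}$ ($J{\left(H,I \right)} = I I \left(-7\right) = I^{2} \left(-7\right) = - 7 I^{2}$)
$d = - \frac{57115205107}{399022}$ ($d = - 7 \cdot 143^{2} + \frac{0 + 2001039}{186873 + 212149} = \left(-7\right) 20449 + \frac{2001039}{399022} = -143143 + 2001039 \cdot \frac{1}{399022} = -143143 + \frac{2001039}{399022} = - \frac{57115205107}{399022} \approx -1.4314 \cdot 10^{5}$)
$- d = \left(-1\right) \left(- \frac{57115205107}{399022}\right) = \frac{57115205107}{399022}$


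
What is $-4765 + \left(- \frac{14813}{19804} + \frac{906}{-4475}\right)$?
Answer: $- \frac{422372349099}{88622900} \approx -4766.0$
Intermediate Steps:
$-4765 + \left(- \frac{14813}{19804} + \frac{906}{-4475}\right) = -4765 + \left(\left(-14813\right) \frac{1}{19804} + 906 \left(- \frac{1}{4475}\right)\right) = -4765 - \frac{84230599}{88622900} = - \frac{422372349099}{88622900}$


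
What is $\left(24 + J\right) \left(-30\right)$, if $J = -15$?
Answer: $-270$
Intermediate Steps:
$\left(24 + J\right) \left(-30\right) = \left(24 - 15\right) \left(-30\right) = 9 \left(-30\right) = -270$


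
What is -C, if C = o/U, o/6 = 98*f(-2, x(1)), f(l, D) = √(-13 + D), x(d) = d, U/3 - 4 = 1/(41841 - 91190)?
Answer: -19344808*I*√3/197395 ≈ -169.74*I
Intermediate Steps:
U = 592185/49349 (U = 12 + 3/(41841 - 91190) = 12 + 3/(-49349) = 12 + 3*(-1/49349) = 12 - 3/49349 = 592185/49349 ≈ 12.000)
o = 1176*I*√3 (o = 6*(98*√(-13 + 1)) = 6*(98*√(-12)) = 6*(98*(2*I*√3)) = 6*(196*I*√3) = 1176*I*√3 ≈ 2036.9*I)
C = 19344808*I*√3/197395 (C = (1176*I*√3)/(592185/49349) = (1176*I*√3)*(49349/592185) = 19344808*I*√3/197395 ≈ 169.74*I)
-C = -19344808*I*√3/197395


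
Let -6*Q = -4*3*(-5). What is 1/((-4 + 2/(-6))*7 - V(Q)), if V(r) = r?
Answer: -3/61 ≈ -0.049180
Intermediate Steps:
Q = -10 (Q = -(-4*3)*(-5)/6 = -(-2)*(-5) = -1/6*60 = -10)
1/((-4 + 2/(-6))*7 - V(Q)) = 1/((-4 + 2/(-6))*7 - 1*(-10)) = 1/((-4 + 2*(-1/6))*7 + 10) = 1/((-4 - 1/3)*7 + 10) = 1/(-13/3*7 + 10) = 1/(-91/3 + 10) = 1/(-61/3) = -3/61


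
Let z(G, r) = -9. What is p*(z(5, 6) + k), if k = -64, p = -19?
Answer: 1387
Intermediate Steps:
p*(z(5, 6) + k) = -19*(-9 - 64) = -19*(-73) = 1387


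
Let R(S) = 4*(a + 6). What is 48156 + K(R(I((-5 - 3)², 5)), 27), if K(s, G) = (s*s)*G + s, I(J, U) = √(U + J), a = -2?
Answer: 55084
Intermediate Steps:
I(J, U) = √(J + U)
R(S) = 16 (R(S) = 4*(-2 + 6) = 4*4 = 16)
K(s, G) = s + G*s² (K(s, G) = s²*G + s = G*s² + s = s + G*s²)
48156 + K(R(I((-5 - 3)², 5)), 27) = 48156 + 16*(1 + 27*16) = 48156 + 16*(1 + 432) = 48156 + 16*433 = 48156 + 6928 = 55084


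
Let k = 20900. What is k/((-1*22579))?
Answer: -20900/22579 ≈ -0.92564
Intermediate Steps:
k/((-1*22579)) = 20900/((-1*22579)) = 20900/(-22579) = 20900*(-1/22579) = -20900/22579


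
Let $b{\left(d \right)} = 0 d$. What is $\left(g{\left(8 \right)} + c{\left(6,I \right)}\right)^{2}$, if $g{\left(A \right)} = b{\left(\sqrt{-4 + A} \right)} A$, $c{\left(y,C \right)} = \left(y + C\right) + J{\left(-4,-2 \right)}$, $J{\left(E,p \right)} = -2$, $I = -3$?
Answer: $1$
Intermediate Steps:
$c{\left(y,C \right)} = -2 + C + y$ ($c{\left(y,C \right)} = \left(y + C\right) - 2 = \left(C + y\right) - 2 = -2 + C + y$)
$b{\left(d \right)} = 0$
$g{\left(A \right)} = 0$ ($g{\left(A \right)} = 0 A = 0$)
$\left(g{\left(8 \right)} + c{\left(6,I \right)}\right)^{2} = \left(0 - -1\right)^{2} = \left(0 + 1\right)^{2} = 1^{2} = 1$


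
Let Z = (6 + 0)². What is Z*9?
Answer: 324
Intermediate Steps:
Z = 36 (Z = 6² = 36)
Z*9 = 36*9 = 324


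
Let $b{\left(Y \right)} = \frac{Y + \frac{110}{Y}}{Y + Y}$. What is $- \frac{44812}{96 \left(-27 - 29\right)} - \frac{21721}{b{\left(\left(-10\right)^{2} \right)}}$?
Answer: $- \frac{19458240589}{452928} \approx -42961.0$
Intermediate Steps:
$b{\left(Y \right)} = \frac{Y + \frac{110}{Y}}{2 Y}$
$- \frac{44812}{96 \left(-27 - 29\right)} - \frac{21721}{b{\left(\left(-10\right)^{2} \right)}} = - \frac{44812}{96 \left(-27 - 29\right)} - \frac{21721}{\frac{1}{2} + \frac{55}{10000}} = - \frac{44812}{96 \left(-56\right)} - \frac{21721}{\frac{1}{2} + \frac{55}{10000}} = - \frac{44812}{-5376} - \frac{21721}{\frac{1}{2} + 55 \cdot \frac{1}{10000}} = \left(-44812\right) \left(- \frac{1}{5376}\right) - \frac{21721}{\frac{1}{2} + \frac{11}{2000}} = \frac{11203}{1344} - \frac{21721}{\frac{1011}{2000}} = \frac{11203}{1344} - \frac{43442000}{1011} = - \frac{19458240589}{452928}$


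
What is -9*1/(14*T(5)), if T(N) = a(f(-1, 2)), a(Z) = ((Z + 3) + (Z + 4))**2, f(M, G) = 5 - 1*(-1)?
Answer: -9/5054 ≈ -0.0017808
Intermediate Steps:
f(M, G) = 6 (f(M, G) = 5 + 1 = 6)
a(Z) = (7 + 2*Z)**2 (a(Z) = ((3 + Z) + (4 + Z))**2 = (7 + 2*Z)**2)
T(N) = 361 (T(N) = (7 + 2*6)**2 = (7 + 12)**2 = 19**2 = 361)
-9*1/(14*T(5)) = -9/(14*361) = -9/5054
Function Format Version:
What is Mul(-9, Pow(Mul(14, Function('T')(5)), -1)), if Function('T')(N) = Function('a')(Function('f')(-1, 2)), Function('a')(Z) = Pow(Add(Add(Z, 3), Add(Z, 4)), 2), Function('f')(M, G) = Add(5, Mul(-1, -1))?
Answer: Rational(-9, 5054) ≈ -0.0017808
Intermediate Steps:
Function('f')(M, G) = 6 (Function('f')(M, G) = Add(5, 1) = 6)
Function('a')(Z) = Pow(Add(7, Mul(2, Z)), 2) (Function('a')(Z) = Pow(Add(Add(3, Z), Add(4, Z)), 2) = Pow(Add(7, Mul(2, Z)), 2))
Function('T')(N) = 361 (Function('T')(N) = Pow(Add(7, Mul(2, 6)), 2) = Pow(Add(7, 12), 2) = Pow(19, 2) = 361)
Mul(-9, Pow(Mul(14, Function('T')(5)), -1)) = Mul(-9, Pow(Mul(14, 361), -1)) = Mul(-9, Pow(5054, -1)) = Mul(-9, Rational(1, 5054)) = Rational(-9, 5054)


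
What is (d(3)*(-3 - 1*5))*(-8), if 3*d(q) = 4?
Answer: 256/3 ≈ 85.333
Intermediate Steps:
d(q) = 4/3 (d(q) = (1/3)*4 = 4/3)
(d(3)*(-3 - 1*5))*(-8) = (4*(-3 - 1*5)/3)*(-8) = (4*(-3 - 5)/3)*(-8) = ((4/3)*(-8))*(-8) = -32/3*(-8) = 256/3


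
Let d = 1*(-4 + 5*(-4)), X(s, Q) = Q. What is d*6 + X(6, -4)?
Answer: -148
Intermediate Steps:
d = -24 (d = 1*(-4 - 20) = 1*(-24) = -24)
d*6 + X(6, -4) = -24*6 - 4 = -144 - 4 = -148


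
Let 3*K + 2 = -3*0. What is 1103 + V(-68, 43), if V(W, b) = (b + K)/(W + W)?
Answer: 449897/408 ≈ 1102.7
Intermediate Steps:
K = -⅔ (K = -⅔ + (-3*0)/3 = -⅔ + (⅓)*0 = -⅔ + 0 = -⅔ ≈ -0.66667)
V(W, b) = (-⅔ + b)/(2*W) (V(W, b) = (b - ⅔)/(W + W) = (-⅔ + b)/((2*W)) = (-⅔ + b)*(1/(2*W)) = (-⅔ + b)/(2*W))
1103 + V(-68, 43) = 1103 + (⅙)*(-2 + 3*43)/(-68) = 1103 + (⅙)*(-1/68)*(-2 + 129) = 1103 + (⅙)*(-1/68)*127 = 1103 - 127/408 = 449897/408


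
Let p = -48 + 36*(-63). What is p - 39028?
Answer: -41344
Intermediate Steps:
p = -2316 (p = -48 - 2268 = -2316)
p - 39028 = -2316 - 39028 = -41344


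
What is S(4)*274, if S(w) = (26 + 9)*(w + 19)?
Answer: 220570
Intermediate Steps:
S(w) = 665 + 35*w (S(w) = 35*(19 + w) = 665 + 35*w)
S(4)*274 = (665 + 35*4)*274 = (665 + 140)*274 = 805*274 = 220570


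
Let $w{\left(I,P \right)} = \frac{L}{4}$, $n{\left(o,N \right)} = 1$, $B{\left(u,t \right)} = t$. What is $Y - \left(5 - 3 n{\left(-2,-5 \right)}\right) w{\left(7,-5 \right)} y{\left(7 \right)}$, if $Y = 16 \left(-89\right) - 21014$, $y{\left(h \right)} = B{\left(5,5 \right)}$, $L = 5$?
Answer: $- \frac{44901}{2} \approx -22451.0$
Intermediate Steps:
$y{\left(h \right)} = 5$
$w{\left(I,P \right)} = \frac{5}{4}$
$Y = -22438$ ($Y = -1424 - 21014 = -22438$)
$Y - \left(5 - 3 n{\left(-2,-5 \right)}\right) w{\left(7,-5 \right)} y{\left(7 \right)} = -22438 - \left(5 - 3\right) \frac{5}{4} \cdot 5 = -22438 - 2 \cdot \frac{5}{4} \cdot 5 = -22438 - \frac{5}{2} \cdot 5 = -22438 - \frac{25}{2} = - \frac{44901}{2}$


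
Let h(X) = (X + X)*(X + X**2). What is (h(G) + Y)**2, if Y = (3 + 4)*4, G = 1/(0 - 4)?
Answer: 808201/1024 ≈ 789.26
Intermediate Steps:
G = -1/4 (G = 1/(-4) = -1/4 ≈ -0.25000)
h(X) = 2*X*(X + X**2) (h(X) = (2*X)*(X + X**2) = 2*X*(X + X**2))
Y = 28 (Y = 7*4 = 28)
(h(G) + Y)**2 = (2*(-1/4)**2*(1 - 1/4) + 28)**2 = (2*(1/16)*(3/4) + 28)**2 = (3/32 + 28)**2 = (899/32)**2 = 808201/1024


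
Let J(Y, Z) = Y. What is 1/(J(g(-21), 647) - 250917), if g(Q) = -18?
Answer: -1/250935 ≈ -3.9851e-6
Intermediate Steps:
1/(J(g(-21), 647) - 250917) = 1/(-18 - 250917) = 1/(-250935) = -1/250935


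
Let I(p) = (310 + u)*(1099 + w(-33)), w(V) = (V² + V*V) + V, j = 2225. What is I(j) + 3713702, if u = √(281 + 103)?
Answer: 4719342 + 25952*√6 ≈ 4.7829e+6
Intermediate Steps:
u = 8*√6 (u = √384 = 8*√6 ≈ 19.596)
w(V) = V + 2*V² (w(V) = (V² + V²) + V = 2*V² + V = V + 2*V²)
I(p) = 1005640 + 25952*√6 (I(p) = (310 + 8*√6)*(1099 - 33*(1 + 2*(-33))) = (310 + 8*√6)*(1099 - 33*(1 - 66)) = (310 + 8*√6)*(1099 - 33*(-65)) = (310 + 8*√6)*(1099 + 2145) = (310 + 8*√6)*3244 = 1005640 + 25952*√6)
I(j) + 3713702 = (1005640 + 25952*√6) + 3713702 = 4719342 + 25952*√6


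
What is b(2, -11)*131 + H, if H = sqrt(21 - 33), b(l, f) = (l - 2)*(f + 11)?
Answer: 2*I*sqrt(3) ≈ 3.4641*I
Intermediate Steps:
b(l, f) = (-2 + l)*(11 + f)
H = 2*I*sqrt(3) (H = sqrt(-12) = 2*I*sqrt(3) ≈ 3.4641*I)
b(2, -11)*131 + H = (-22 - 2*(-11) + 11*2 - 11*2)*131 + 2*I*sqrt(3) = (-22 + 22 + 22 - 22)*131 + 2*I*sqrt(3) = 0*131 + 2*I*sqrt(3) = 0 + 2*I*sqrt(3) = 2*I*sqrt(3)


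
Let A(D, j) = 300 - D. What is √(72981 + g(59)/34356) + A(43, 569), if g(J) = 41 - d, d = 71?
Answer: 257 + √2392833564926/5726 ≈ 527.15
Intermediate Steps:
g(J) = -30 (g(J) = 41 - 1*71 = 41 - 71 = -30)
√(72981 + g(59)/34356) + A(43, 569) = √(72981 - 30/34356) + (300 - 1*43) = √(72981 - 30*1/34356) + (300 - 43) = √(72981 - 5/5726) + 257 = √(417889201/5726) + 257 = √2392833564926/5726 + 257 = 257 + √2392833564926/5726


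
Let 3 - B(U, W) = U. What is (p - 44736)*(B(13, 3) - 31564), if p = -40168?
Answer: 2680758896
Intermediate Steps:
B(U, W) = 3 - U
(p - 44736)*(B(13, 3) - 31564) = (-40168 - 44736)*((3 - 1*13) - 31564) = -84904*((3 - 13) - 31564) = -84904*(-10 - 31564) = -84904*(-31574) = 2680758896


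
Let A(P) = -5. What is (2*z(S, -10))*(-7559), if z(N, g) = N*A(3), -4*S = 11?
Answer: -415745/2 ≈ -2.0787e+5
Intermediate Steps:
S = -11/4 (S = -¼*11 = -11/4 ≈ -2.7500)
z(N, g) = -5*N (z(N, g) = N*(-5) = -5*N)
(2*z(S, -10))*(-7559) = (2*(-5*(-11/4)))*(-7559) = (2*(55/4))*(-7559) = (55/2)*(-7559) = -415745/2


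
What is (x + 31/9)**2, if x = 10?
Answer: 14641/81 ≈ 180.75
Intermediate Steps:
(x + 31/9)**2 = (10 + 31/9)**2 = (121/9)**2 = 14641/81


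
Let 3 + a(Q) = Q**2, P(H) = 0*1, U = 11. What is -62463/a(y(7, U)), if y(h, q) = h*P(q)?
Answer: 20821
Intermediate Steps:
P(H) = 0
y(h, q) = 0 (y(h, q) = h*0 = 0)
a(Q) = -3 + Q**2
-62463/a(y(7, U)) = -62463/(-3 + 0**2) = -62463/(-3 + 0) = -62463/(-3) = -62463*(-1/3) = 20821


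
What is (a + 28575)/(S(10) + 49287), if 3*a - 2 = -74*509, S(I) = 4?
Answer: 48061/147873 ≈ 0.32502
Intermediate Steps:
a = -37664/3 (a = ⅔ + (-74*509)/3 = ⅔ + (⅓)*(-37666) = ⅔ - 37666/3 = -37664/3 ≈ -12555.)
(a + 28575)/(S(10) + 49287) = (-37664/3 + 28575)/(4 + 49287) = (48061/3)/49291 = (48061/3)*(1/49291) = 48061/147873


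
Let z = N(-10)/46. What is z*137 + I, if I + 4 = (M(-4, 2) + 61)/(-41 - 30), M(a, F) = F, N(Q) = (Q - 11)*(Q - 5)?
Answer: 3048043/3266 ≈ 933.26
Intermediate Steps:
N(Q) = (-11 + Q)*(-5 + Q)
z = 315/46 (z = (55 + (-10)² - 16*(-10))/46 = (55 + 100 + 160)*(1/46) = 315*(1/46) = 315/46 ≈ 6.8478)
I = -347/71 (I = -4 + (2 + 61)/(-41 - 30) = -4 + 63/(-71) = -4 + 63*(-1/71) = -4 - 63/71 = -347/71 ≈ -4.8873)
z*137 + I = (315/46)*137 - 347/71 = 43155/46 - 347/71 = 3048043/3266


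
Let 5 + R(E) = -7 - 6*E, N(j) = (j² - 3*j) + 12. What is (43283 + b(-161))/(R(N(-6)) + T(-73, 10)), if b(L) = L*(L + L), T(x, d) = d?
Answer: -95125/398 ≈ -239.01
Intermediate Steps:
N(j) = 12 + j² - 3*j
R(E) = -12 - 6*E (R(E) = -5 + (-7 - 6*E) = -12 - 6*E)
b(L) = 2*L² (b(L) = L*(2*L) = 2*L²)
(43283 + b(-161))/(R(N(-6)) + T(-73, 10)) = (43283 + 2*(-161)²)/((-12 - 6*(12 + (-6)² - 3*(-6))) + 10) = (43283 + 2*25921)/((-12 - 6*(12 + 36 + 18)) + 10) = (43283 + 51842)/((-12 - 6*66) + 10) = 95125/((-12 - 396) + 10) = 95125/(-408 + 10) = 95125/(-398) = 95125*(-1/398) = -95125/398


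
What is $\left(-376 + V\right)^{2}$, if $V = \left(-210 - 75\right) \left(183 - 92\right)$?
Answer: $692268721$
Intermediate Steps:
$V = -25935$ ($V = \left(-285\right) 91 = -25935$)
$\left(-376 + V\right)^{2} = \left(-376 - 25935\right)^{2} = \left(-26311\right)^{2} = 692268721$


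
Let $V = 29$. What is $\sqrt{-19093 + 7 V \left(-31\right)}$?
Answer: $i \sqrt{25386} \approx 159.33 i$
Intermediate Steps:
$\sqrt{-19093 + 7 V \left(-31\right)} = \sqrt{-19093 + 7 \cdot 29 \left(-31\right)} = \sqrt{-19093 + 203 \left(-31\right)} = \sqrt{-19093 - 6293} = \sqrt{-25386} = i \sqrt{25386}$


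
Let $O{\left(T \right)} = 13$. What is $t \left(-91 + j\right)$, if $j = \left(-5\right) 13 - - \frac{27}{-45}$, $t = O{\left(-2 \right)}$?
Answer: $- \frac{10179}{5} \approx -2035.8$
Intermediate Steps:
$t = 13$
$j = - \frac{328}{5}$ ($j = -65 - \left(-27\right) \left(- \frac{1}{45}\right) = -65 - \frac{3}{5} = - \frac{328}{5} \approx -65.6$)
$t \left(-91 + j\right) = 13 \left(-91 - \frac{328}{5}\right) = 13 \left(- \frac{783}{5}\right) = - \frac{10179}{5}$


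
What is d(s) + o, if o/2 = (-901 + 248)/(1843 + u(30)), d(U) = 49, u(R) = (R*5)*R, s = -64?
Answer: 309501/6343 ≈ 48.794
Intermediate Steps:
u(R) = 5*R**2 (u(R) = (5*R)*R = 5*R**2)
o = -1306/6343 (o = 2*((-901 + 248)/(1843 + 5*30**2)) = 2*(-653/(1843 + 5*900)) = 2*(-653/(1843 + 4500)) = 2*(-653/6343) = -1306/6343 ≈ -0.20590)
d(s) + o = 49 - 1306/6343 = 309501/6343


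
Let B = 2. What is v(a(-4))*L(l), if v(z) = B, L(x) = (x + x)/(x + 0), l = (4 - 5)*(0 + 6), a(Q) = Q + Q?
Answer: 4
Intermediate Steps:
a(Q) = 2*Q
l = -6 (l = -1*6 = -6)
L(x) = 2 (L(x) = (2*x)/x = 2)
v(z) = 2
v(a(-4))*L(l) = 2*2 = 4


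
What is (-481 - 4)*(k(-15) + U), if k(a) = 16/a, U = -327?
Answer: 477337/3 ≈ 1.5911e+5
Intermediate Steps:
(-481 - 4)*(k(-15) + U) = (-481 - 4)*(16/(-15) - 327) = -485*(16*(-1/15) - 327) = -485*(-16/15 - 327) = -485*(-4921/15) = 477337/3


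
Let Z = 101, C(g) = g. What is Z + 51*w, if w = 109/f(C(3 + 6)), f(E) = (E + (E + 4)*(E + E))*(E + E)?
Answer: 149111/1458 ≈ 102.27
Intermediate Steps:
f(E) = 2*E*(E + 2*E*(4 + E)) (f(E) = (E + (4 + E)*(2*E))*(2*E) = (E + 2*E*(4 + E))*(2*E) = 2*E*(E + 2*E*(4 + E)))
w = 109/4374 (w = 109/(((3 + 6)²*(18 + 4*(3 + 6)))) = 109/((9²*(18 + 4*9))) = 109/((81*(18 + 36))) = 109/((81*54)) = 109/4374 ≈ 0.024920)
Z + 51*w = 101 + 51*(109/4374) = 101 + 1853/1458 = 149111/1458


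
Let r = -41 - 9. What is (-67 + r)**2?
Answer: 13689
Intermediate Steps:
r = -50
(-67 + r)**2 = (-67 - 50)**2 = (-117)**2 = 13689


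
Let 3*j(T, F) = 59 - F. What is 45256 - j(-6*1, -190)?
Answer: 45173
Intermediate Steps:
j(T, F) = 59/3 - F/3 (j(T, F) = (59 - F)/3 = 59/3 - F/3)
45256 - j(-6*1, -190) = 45256 - (59/3 - 1/3*(-190)) = 45256 - (59/3 + 190/3) = 45256 - 1*83 = 45256 - 83 = 45173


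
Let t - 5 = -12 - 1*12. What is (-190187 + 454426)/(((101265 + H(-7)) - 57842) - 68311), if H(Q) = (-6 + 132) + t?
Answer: -264239/24781 ≈ -10.663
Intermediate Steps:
t = -19 (t = 5 + (-12 - 1*12) = 5 + (-12 - 12) = 5 - 24 = -19)
H(Q) = 107 (H(Q) = (-6 + 132) - 19 = 126 - 19 = 107)
(-190187 + 454426)/(((101265 + H(-7)) - 57842) - 68311) = (-190187 + 454426)/(((101265 + 107) - 57842) - 68311) = 264239/((101372 - 57842) - 68311) = 264239/(43530 - 68311) = 264239/(-24781) = 264239*(-1/24781) = -264239/24781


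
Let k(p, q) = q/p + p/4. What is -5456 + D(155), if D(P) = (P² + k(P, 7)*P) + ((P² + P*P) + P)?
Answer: 291149/4 ≈ 72787.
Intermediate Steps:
k(p, q) = p/4 + q/p (k(p, q) = q/p + p*(¼) = q/p + p/4 = p/4 + q/p)
D(P) = P + 3*P² + P*(7/P + P/4) (D(P) = (P² + (P/4 + 7/P)*P) + ((P² + P*P) + P) = (P² + (7/P + P/4)*P) + ((P² + P²) + P) = (P² + P*(7/P + P/4)) + (2*P² + P) = (P² + P*(7/P + P/4)) + (P + 2*P²) = P + 3*P² + P*(7/P + P/4))
-5456 + D(155) = -5456 + (7 + 155 + (13/4)*155²) = -5456 + (7 + 155 + (13/4)*24025) = -5456 + (7 + 155 + 312325/4) = -5456 + 312973/4 = 291149/4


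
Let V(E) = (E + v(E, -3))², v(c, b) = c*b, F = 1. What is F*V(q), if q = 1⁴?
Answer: 4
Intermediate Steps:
q = 1
v(c, b) = b*c
V(E) = 4*E² (V(E) = (E - 3*E)² = (-2*E)² = 4*E²)
F*V(q) = 1*(4*1²) = 1*(4*1) = 1*4 = 4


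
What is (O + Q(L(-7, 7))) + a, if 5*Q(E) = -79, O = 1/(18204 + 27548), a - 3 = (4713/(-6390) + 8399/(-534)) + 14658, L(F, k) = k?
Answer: 4229267761759/289106888 ≈ 14629.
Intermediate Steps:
a = 462694051/31595 (a = 3 + ((4713/(-6390) + 8399/(-534)) + 14658) = 3 + ((4713*(-1/6390) + 8399*(-1/534)) + 14658) = 3 + ((-1571/2130 - 8399/534) + 14658) = 3 + (-520244/31595 + 14658) = 3 + 462599266/31595 = 462694051/31595 ≈ 14645.)
O = 1/45752 ≈ 2.1857e-5
Q(E) = -79/5 (Q(E) = (⅕)*(-79) = -79/5)
(O + Q(L(-7, 7))) + a = (1/45752 - 79/5) + 462694051/31595 = -3614403/228760 + 462694051/31595 = 4229267761759/289106888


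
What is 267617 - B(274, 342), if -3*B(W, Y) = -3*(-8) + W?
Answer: 803149/3 ≈ 2.6772e+5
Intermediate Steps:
B(W, Y) = -8 - W/3 (B(W, Y) = -(-3*(-8) + W)/3 = -(24 + W)/3 = -8 - W/3)
267617 - B(274, 342) = 267617 - (-8 - 1/3*274) = 267617 - (-8 - 274/3) = 267617 - 1*(-298/3) = 267617 + 298/3 = 803149/3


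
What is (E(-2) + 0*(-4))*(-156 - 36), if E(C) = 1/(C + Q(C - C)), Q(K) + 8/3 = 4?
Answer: 288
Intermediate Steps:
Q(K) = 4/3 (Q(K) = -8/3 + 4 = 4/3)
E(C) = 1/(4/3 + C) (E(C) = 1/(C + 4/3) = 1/(4/3 + C))
(E(-2) + 0*(-4))*(-156 - 36) = (3/(4 + 3*(-2)) + 0*(-4))*(-156 - 36) = (3/(4 - 6) + 0)*(-192) = (3/(-2) + 0)*(-192) = (3*(-1/2) + 0)*(-192) = (-3/2 + 0)*(-192) = -3/2*(-192) = 288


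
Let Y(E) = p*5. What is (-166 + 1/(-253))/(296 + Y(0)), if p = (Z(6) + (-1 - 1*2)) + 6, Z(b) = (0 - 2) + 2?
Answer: -41999/78683 ≈ -0.53377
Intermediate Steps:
Z(b) = 0 (Z(b) = -2 + 2 = 0)
p = 3 (p = (0 + (-1 - 1*2)) + 6 = (0 + (-1 - 2)) + 6 = (0 - 3) + 6 = -3 + 6 = 3)
Y(E) = 15 (Y(E) = 3*5 = 15)
(-166 + 1/(-253))/(296 + Y(0)) = (-166 + 1/(-253))/(296 + 15) = (-166 - 1/253)/311 = -41999/253*1/311 = -41999/78683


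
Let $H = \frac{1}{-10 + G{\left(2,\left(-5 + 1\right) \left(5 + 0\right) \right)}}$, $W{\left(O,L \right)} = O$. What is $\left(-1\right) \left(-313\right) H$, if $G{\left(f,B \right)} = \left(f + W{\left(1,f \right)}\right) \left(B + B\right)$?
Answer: $- \frac{313}{130} \approx -2.4077$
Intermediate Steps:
$G{\left(f,B \right)} = 2 B \left(1 + f\right)$ ($G{\left(f,B \right)} = \left(f + 1\right) \left(B + B\right) = \left(1 + f\right) 2 B = 2 B \left(1 + f\right)$)
$H = - \frac{1}{130}$ ($H = \frac{1}{-10 + 2 \left(-5 + 1\right) \left(5 + 0\right) \left(1 + 2\right)} = \frac{1}{-10 + 2 \left(\left(-4\right) 5\right) 3} = \frac{1}{-10 + 2 \left(-20\right) 3} = \frac{1}{-10 - 120} = \frac{1}{-130} = - \frac{1}{130} \approx -0.0076923$)
$\left(-1\right) \left(-313\right) H = \left(-1\right) \left(-313\right) \left(- \frac{1}{130}\right) = 313 \left(- \frac{1}{130}\right) = - \frac{313}{130}$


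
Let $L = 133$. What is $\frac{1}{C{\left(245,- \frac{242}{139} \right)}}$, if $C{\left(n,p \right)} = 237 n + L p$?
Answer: $\frac{139}{8038849} \approx 1.7291 \cdot 10^{-5}$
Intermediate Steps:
$C{\left(n,p \right)} = 133 p + 237 n$ ($C{\left(n,p \right)} = 237 n + 133 p = 133 p + 237 n$)
$\frac{1}{C{\left(245,- \frac{242}{139} \right)}} = \frac{1}{133 \left(- \frac{242}{139}\right) + 237 \cdot 245} = \frac{1}{133 \left(\left(-242\right) \frac{1}{139}\right) + 58065} = \frac{1}{133 \left(- \frac{242}{139}\right) + 58065} = \frac{1}{- \frac{32186}{139} + 58065} = \frac{1}{\frac{8038849}{139}} = \frac{139}{8038849}$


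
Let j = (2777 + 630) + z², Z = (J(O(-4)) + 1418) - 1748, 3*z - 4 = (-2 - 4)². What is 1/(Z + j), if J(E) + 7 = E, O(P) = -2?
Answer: 9/29212 ≈ 0.00030809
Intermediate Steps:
z = 40/3 (z = 4/3 + (-2 - 4)²/3 = 4/3 + (⅓)*(-6)² = 4/3 + (⅓)*36 = 4/3 + 12 = 40/3 ≈ 13.333)
J(E) = -7 + E
Z = -339 (Z = ((-7 - 2) + 1418) - 1748 = (-9 + 1418) - 1748 = 1409 - 1748 = -339)
j = 32263/9 (j = (2777 + 630) + (40/3)² = 3407 + 1600/9 = 32263/9 ≈ 3584.8)
1/(Z + j) = 1/(-339 + 32263/9) = 1/(29212/9) = 9/29212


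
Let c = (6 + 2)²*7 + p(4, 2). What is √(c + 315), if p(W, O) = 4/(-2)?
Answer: √761 ≈ 27.586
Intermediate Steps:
p(W, O) = -2 (p(W, O) = 4*(-½) = -2)
c = 446 (c = (6 + 2)²*7 - 2 = 8²*7 - 2 = 64*7 - 2 = 448 - 2 = 446)
√(c + 315) = √(446 + 315) = √761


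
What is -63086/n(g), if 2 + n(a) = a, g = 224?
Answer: -31543/111 ≈ -284.17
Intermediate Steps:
n(a) = -2 + a
-63086/n(g) = -63086/(-2 + 224) = -63086/222 = -63086*1/222 = -31543/111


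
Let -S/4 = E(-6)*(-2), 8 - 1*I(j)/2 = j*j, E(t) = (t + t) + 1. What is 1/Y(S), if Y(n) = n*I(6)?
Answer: 1/4928 ≈ 0.00020292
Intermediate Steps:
E(t) = 1 + 2*t (E(t) = 2*t + 1 = 1 + 2*t)
I(j) = 16 - 2*j² (I(j) = 16 - 2*j*j = 16 - 2*j²)
S = -88 (S = -4*(1 + 2*(-6))*(-2) = -4*(1 - 12)*(-2) = -(-44)*(-2) = -4*22 = -88)
Y(n) = -56*n (Y(n) = n*(16 - 2*6²) = n*(16 - 2*36) = n*(16 - 72) = n*(-56) = -56*n)
1/Y(S) = 1/(-56*(-88)) = 1/4928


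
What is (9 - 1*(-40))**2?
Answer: 2401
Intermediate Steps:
(9 - 1*(-40))**2 = (9 + 40)**2 = 49**2 = 2401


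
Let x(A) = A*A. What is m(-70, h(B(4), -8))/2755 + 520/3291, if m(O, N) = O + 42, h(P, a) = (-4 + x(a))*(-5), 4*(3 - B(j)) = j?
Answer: 1340452/9066705 ≈ 0.14784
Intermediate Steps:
x(A) = A²
B(j) = 3 - j/4
h(P, a) = 20 - 5*a² (h(P, a) = (-4 + a²)*(-5) = 20 - 5*a²)
m(O, N) = 42 + O
m(-70, h(B(4), -8))/2755 + 520/3291 = (42 - 70)/2755 + 520/3291 = -28*1/2755 + 520*(1/3291) = -28/2755 + 520/3291 = 1340452/9066705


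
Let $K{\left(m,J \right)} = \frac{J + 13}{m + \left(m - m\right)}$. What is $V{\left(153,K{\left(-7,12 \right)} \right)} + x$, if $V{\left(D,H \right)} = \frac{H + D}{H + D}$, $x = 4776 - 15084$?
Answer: $-10307$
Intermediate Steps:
$x = -10308$
$K{\left(m,J \right)} = \frac{13 + J}{m}$ ($K{\left(m,J \right)} = \frac{13 + J}{m + 0} = \frac{13 + J}{m}$)
$V{\left(D,H \right)} = 1$ ($V{\left(D,H \right)} = \frac{D + H}{D + H} = 1$)
$V{\left(153,K{\left(-7,12 \right)} \right)} + x = 1 - 10308 = -10307$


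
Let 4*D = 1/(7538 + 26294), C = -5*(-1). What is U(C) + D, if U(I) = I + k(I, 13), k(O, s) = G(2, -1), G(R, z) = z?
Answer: 541313/135328 ≈ 4.0000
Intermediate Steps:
k(O, s) = -1
C = 5
U(I) = -1 + I (U(I) = I - 1 = -1 + I)
D = 1/135328 (D = 1/(4*(7538 + 26294)) = (1/4)/33832 = (1/4)*(1/33832) = 1/135328 ≈ 7.3895e-6)
U(C) + D = (-1 + 5) + 1/135328 = 4 + 1/135328 = 541313/135328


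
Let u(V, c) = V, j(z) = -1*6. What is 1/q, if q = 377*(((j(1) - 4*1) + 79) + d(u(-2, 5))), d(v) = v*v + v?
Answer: 1/26767 ≈ 3.7359e-5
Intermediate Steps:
j(z) = -6
d(v) = v + v² (d(v) = v² + v = v + v²)
q = 26767 (q = 377*(((-6 - 4*1) + 79) - 2*(1 - 2)) = 377*(((-6 - 4) + 79) - 2*(-1)) = 377*((-10 + 79) + 2) = 377*(69 + 2) = 377*71 = 26767)
1/q = 1/26767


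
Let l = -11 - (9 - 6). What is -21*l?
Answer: 294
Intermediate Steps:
l = -14 (l = -11 - 1*3 = -11 - 3 = -14)
-21*l = -21*(-14) = 294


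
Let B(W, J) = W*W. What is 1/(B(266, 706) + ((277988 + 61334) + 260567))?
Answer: 1/670645 ≈ 1.4911e-6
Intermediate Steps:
B(W, J) = W²
1/(B(266, 706) + ((277988 + 61334) + 260567)) = 1/(266² + ((277988 + 61334) + 260567)) = 1/(70756 + (339322 + 260567)) = 1/(70756 + 599889) = 1/670645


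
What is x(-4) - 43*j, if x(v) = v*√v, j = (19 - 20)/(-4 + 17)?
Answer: 43/13 - 8*I ≈ 3.3077 - 8.0*I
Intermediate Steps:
j = -1/13 ≈ -0.076923
x(v) = v^(3/2)
x(-4) - 43*j = (-4)^(3/2) - 43*(-1/13) = -8*I + 43/13 = 43/13 - 8*I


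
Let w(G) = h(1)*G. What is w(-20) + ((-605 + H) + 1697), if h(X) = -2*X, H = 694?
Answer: 1826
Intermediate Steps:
w(G) = -2*G (w(G) = (-2*1)*G = -2*G)
w(-20) + ((-605 + H) + 1697) = -2*(-20) + ((-605 + 694) + 1697) = 40 + (89 + 1697) = 40 + 1786 = 1826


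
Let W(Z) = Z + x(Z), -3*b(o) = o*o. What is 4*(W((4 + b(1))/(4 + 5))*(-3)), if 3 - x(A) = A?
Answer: -36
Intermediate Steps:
b(o) = -o²/3 (b(o) = -o*o/3 = -o²/3)
x(A) = 3 - A
W(Z) = 3 (W(Z) = Z + (3 - Z) = 3)
4*(W((4 + b(1))/(4 + 5))*(-3)) = 4*(3*(-3)) = 4*(-9) = -36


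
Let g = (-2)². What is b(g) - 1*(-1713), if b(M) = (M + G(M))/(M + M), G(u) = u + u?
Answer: 3429/2 ≈ 1714.5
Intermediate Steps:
G(u) = 2*u
g = 4
b(M) = 3/2 (b(M) = (M + 2*M)/(M + M) = (3*M)/((2*M)) = (3*M)*(1/(2*M)) = 3/2)
b(g) - 1*(-1713) = 3/2 - 1*(-1713) = 3/2 + 1713 = 3429/2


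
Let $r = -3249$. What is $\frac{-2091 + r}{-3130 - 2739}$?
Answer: $\frac{5340}{5869} \approx 0.90987$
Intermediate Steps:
$\frac{-2091 + r}{-3130 - 2739} = \frac{-2091 - 3249}{-3130 - 2739} = - \frac{5340}{-5869} = \left(-5340\right) \left(- \frac{1}{5869}\right) = \frac{5340}{5869}$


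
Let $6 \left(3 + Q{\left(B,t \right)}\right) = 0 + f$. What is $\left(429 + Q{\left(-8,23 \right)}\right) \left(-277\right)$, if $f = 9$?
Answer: $- \frac{236835}{2} \approx -1.1842 \cdot 10^{5}$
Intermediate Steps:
$Q{\left(B,t \right)} = - \frac{3}{2}$ ($Q{\left(B,t \right)} = -3 + \frac{0 + 9}{6} = -3 + \frac{1}{6} \cdot 9 = -3 + \frac{3}{2} = - \frac{3}{2}$)
$\left(429 + Q{\left(-8,23 \right)}\right) \left(-277\right) = \left(429 - \frac{3}{2}\right) \left(-277\right) = \frac{855}{2} \left(-277\right) = - \frac{236835}{2}$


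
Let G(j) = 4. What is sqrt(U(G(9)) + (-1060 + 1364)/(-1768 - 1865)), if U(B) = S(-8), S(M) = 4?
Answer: 2*sqrt(12922581)/3633 ≈ 1.9790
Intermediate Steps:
U(B) = 4
sqrt(U(G(9)) + (-1060 + 1364)/(-1768 - 1865)) = sqrt(4 + (-1060 + 1364)/(-1768 - 1865)) = sqrt(4 + 304/(-3633)) = sqrt(4 + 304*(-1/3633)) = sqrt(4 - 304/3633) = sqrt(14228/3633) = 2*sqrt(12922581)/3633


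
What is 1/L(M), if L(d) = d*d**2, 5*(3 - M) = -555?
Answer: 1/1481544 ≈ 6.7497e-7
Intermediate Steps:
M = 114 (M = 3 - 1/5*(-555) = 3 + 111 = 114)
L(d) = d**3
1/L(M) = 1/(114**3) = 1/1481544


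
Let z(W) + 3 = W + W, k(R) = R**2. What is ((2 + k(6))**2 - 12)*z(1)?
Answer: -1432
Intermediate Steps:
z(W) = -3 + 2*W (z(W) = -3 + (W + W) = -3 + 2*W)
((2 + k(6))**2 - 12)*z(1) = ((2 + 6**2)**2 - 12)*(-3 + 2*1) = ((2 + 36)**2 - 12)*(-3 + 2) = (38**2 - 12)*(-1) = (1444 - 12)*(-1) = 1432*(-1) = -1432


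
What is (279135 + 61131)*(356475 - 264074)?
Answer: 31440918666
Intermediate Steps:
(279135 + 61131)*(356475 - 264074) = 340266*92401 = 31440918666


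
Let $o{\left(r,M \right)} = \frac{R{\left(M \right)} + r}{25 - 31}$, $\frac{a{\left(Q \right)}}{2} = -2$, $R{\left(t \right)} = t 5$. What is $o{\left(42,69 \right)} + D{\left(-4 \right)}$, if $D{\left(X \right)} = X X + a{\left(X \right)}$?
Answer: $- \frac{105}{2} \approx -52.5$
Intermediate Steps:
$R{\left(t \right)} = 5 t$
$a{\left(Q \right)} = -4$ ($a{\left(Q \right)} = 2 \left(-2\right) = -4$)
$o{\left(r,M \right)} = - \frac{5 M}{6} - \frac{r}{6}$ ($o{\left(r,M \right)} = \frac{5 M + r}{25 - 31} = \frac{r + 5 M}{-6} = \left(r + 5 M\right) \left(- \frac{1}{6}\right) = - \frac{5 M}{6} - \frac{r}{6}$)
$D{\left(X \right)} = -4 + X^{2}$ ($D{\left(X \right)} = X X - 4 = X^{2} - 4 = -4 + X^{2}$)
$o{\left(42,69 \right)} + D{\left(-4 \right)} = \left(\left(- \frac{5}{6}\right) 69 - 7\right) - \left(4 - \left(-4\right)^{2}\right) = \left(- \frac{115}{2} - 7\right) + \left(-4 + 16\right) = - \frac{129}{2} + 12 = - \frac{105}{2}$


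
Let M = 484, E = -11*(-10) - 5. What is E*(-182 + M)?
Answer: 31710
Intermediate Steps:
E = 105 (E = 110 - 5 = 105)
E*(-182 + M) = 105*(-182 + 484) = 105*302 = 31710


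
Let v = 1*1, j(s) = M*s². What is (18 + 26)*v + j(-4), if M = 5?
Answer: 124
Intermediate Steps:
j(s) = 5*s²
v = 1
(18 + 26)*v + j(-4) = (18 + 26)*1 + 5*(-4)² = 44*1 + 5*16 = 44 + 80 = 124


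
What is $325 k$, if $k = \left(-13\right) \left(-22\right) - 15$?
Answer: $88075$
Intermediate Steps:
$k = 271$ ($k = 286 - 15 = 271$)
$325 k = 325 \cdot 271 = 88075$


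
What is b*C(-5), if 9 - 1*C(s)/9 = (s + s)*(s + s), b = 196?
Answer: -160524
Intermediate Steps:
C(s) = 81 - 36*s² (C(s) = 81 - 9*(s + s)*(s + s) = 81 - 9*2*s*2*s = 81 - 36*s²)
b*C(-5) = 196*(81 - 36*(-5)²) = 196*(81 - 36*25) = 196*(81 - 900) = 196*(-819) = -160524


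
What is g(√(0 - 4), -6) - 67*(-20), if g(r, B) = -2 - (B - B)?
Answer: 1338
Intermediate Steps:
g(r, B) = -2 (g(r, B) = -2 - 1*0 = -2 + 0 = -2)
g(√(0 - 4), -6) - 67*(-20) = -2 - 67*(-20) = -2 + 1340 = 1338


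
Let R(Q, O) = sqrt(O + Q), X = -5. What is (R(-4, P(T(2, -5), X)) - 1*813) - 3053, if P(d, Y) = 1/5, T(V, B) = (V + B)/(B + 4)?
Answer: -3866 + I*sqrt(95)/5 ≈ -3866.0 + 1.9494*I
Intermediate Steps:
T(V, B) = (B + V)/(4 + B)
P(d, Y) = 1/5
(R(-4, P(T(2, -5), X)) - 1*813) - 3053 = (sqrt(1/5 - 4) - 1*813) - 3053 = (sqrt(-19/5) - 813) - 3053 = (I*sqrt(95)/5 - 813) - 3053 = (-813 + I*sqrt(95)/5) - 3053 = -3866 + I*sqrt(95)/5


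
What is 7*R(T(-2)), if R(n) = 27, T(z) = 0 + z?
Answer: 189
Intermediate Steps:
T(z) = z
7*R(T(-2)) = 7*27 = 189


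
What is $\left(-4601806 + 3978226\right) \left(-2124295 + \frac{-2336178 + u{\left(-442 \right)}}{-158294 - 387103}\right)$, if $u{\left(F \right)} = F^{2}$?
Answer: $\frac{240822850217505860}{181799} \approx 1.3247 \cdot 10^{12}$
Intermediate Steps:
$\left(-4601806 + 3978226\right) \left(-2124295 + \frac{-2336178 + u{\left(-442 \right)}}{-158294 - 387103}\right) = \left(-4601806 + 3978226\right) \left(-2124295 + \frac{-2336178 + \left(-442\right)^{2}}{-158294 - 387103}\right) = - 623580 \left(-2124295 + \frac{-2336178 + 195364}{-545397}\right) = - 623580 \left(-2124295 - - \frac{2140814}{545397}\right) = - 623580 \left(-2124295 + \frac{2140814}{545397}\right) = \left(-623580\right) \left(- \frac{1158581979301}{545397}\right) = \frac{240822850217505860}{181799}$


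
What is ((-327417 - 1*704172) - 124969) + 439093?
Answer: -717465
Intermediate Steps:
((-327417 - 1*704172) - 124969) + 439093 = ((-327417 - 704172) - 124969) + 439093 = (-1031589 - 124969) + 439093 = -1156558 + 439093 = -717465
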